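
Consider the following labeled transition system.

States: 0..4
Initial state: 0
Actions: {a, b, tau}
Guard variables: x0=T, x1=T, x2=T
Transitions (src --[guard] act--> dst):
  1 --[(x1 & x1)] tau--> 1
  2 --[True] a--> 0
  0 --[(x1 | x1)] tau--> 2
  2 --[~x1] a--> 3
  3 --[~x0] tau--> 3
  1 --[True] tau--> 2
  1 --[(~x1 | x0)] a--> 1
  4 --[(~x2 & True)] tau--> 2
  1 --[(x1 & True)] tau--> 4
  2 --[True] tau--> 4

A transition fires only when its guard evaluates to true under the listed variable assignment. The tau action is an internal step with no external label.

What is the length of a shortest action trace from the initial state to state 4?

Answer: 2

Trace:
Layered search for 4:
  L0 = {0}
  L1 = {2}
  L2 = {4}
4 enters at depth 2; path tau·tau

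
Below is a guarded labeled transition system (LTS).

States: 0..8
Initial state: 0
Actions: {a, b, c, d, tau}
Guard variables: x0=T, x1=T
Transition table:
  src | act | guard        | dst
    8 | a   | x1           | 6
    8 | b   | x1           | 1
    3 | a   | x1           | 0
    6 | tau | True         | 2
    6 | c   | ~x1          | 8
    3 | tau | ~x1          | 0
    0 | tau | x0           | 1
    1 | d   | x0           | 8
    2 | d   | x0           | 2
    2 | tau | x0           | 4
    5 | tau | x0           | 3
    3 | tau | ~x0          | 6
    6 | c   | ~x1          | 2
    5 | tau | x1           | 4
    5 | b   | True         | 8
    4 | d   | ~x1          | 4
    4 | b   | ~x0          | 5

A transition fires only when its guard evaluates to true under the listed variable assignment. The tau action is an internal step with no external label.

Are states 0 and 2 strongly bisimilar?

Refine partition for ~:
  P[0] = {{0,1,2,3,4,5,6,7,8}}
  P[1] = {{0,6},{1},{2},{3},{4,7},{5},{8}}
  P[2] = {{0},{1},{2},{3},{4,7},{5},{6},{8}}
8 equivalence class(es) (converged in 3)
0∈{0}, 2∈{2}

Answer: NOT BISIMILAR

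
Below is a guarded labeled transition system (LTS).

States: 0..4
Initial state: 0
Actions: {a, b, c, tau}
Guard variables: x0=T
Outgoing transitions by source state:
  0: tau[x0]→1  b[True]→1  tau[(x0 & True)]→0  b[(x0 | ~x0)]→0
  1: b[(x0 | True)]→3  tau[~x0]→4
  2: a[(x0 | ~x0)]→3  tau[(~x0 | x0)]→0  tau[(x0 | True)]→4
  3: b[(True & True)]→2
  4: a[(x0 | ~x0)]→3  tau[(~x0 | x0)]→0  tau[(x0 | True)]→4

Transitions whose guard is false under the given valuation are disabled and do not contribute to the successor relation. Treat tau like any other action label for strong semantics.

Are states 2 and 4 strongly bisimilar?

Answer: BISIMILAR

Trace:
Compute ~ classes (split until stable):
  P[0] = {{0,1,2,3,4}}
  P[1] = {{0},{1,3},{2,4}}
  P[2] = {{0},{1},{2,4},{3}}
Fixed point at round 3; 4 class(es).
class of 2: {2,4}; class of 4: {2,4}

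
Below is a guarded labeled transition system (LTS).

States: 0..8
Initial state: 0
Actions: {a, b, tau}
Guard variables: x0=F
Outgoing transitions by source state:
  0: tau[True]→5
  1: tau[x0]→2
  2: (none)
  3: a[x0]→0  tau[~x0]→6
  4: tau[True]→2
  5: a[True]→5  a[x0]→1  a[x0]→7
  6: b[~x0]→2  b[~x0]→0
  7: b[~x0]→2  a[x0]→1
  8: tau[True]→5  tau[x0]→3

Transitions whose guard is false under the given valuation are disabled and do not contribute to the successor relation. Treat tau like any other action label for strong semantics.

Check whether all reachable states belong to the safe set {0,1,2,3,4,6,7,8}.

Inv-set: {0,1,2,3,4,6,7,8}
Reach set: {0,5}
  0: ok
  5: ✗ unsafe
counterexample path to 5: tau

Answer: INVARIANT VIOLATED at state 5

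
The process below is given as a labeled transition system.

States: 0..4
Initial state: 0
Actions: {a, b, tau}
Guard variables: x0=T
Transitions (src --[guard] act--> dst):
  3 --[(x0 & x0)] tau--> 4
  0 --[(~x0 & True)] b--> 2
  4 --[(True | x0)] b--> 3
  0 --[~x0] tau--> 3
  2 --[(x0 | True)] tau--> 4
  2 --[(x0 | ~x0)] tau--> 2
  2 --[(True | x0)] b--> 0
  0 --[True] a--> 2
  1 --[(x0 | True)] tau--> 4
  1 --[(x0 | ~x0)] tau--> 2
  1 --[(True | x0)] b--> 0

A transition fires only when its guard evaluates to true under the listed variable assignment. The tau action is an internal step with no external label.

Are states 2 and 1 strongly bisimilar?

Refine partition for ~:
  P[0] = {{0,1,2,3,4}}
  P[1] = {{0},{1,2},{3},{4}}
stable after 2 split(s): 4 block(s)
2∈{1,2}, 1∈{1,2}

Answer: BISIMILAR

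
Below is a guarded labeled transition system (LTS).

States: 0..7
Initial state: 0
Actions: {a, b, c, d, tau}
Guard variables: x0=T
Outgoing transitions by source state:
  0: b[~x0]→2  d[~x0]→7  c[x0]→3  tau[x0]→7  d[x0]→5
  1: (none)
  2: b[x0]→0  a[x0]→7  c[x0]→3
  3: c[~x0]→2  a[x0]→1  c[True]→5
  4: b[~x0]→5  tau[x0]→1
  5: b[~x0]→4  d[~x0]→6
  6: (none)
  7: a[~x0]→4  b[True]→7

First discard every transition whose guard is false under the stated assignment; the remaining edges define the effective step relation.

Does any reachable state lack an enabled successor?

Answer: DEADLOCK at state 1

Working:
Reachable = {0,1,3,5,7}
  0: c→3  d→5  tau→7  [deg 3]
  1: ∅  [STUCK]
  3: a→1  c→5  [deg 2]
  5: ∅  [STUCK]
  7: b→7  [deg 1]
Path to 1: c·a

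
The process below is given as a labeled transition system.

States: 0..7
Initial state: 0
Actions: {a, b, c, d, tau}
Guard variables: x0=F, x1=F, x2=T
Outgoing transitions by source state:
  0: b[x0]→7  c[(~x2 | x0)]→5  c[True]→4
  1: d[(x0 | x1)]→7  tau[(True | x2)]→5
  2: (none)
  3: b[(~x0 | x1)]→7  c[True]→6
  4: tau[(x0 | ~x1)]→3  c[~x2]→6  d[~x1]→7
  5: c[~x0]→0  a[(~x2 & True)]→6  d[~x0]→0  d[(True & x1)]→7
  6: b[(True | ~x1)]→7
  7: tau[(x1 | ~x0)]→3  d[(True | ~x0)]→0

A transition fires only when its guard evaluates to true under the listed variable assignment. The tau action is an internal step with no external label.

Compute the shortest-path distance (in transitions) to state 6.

Answer: 3

Analysis:
BFS to 6:
  Layer 0: {0}
  Layer 1: {4}
  Layer 2: {3,7}
  Layer 3: {6}
first hit 6 at d=3 via c·tau·c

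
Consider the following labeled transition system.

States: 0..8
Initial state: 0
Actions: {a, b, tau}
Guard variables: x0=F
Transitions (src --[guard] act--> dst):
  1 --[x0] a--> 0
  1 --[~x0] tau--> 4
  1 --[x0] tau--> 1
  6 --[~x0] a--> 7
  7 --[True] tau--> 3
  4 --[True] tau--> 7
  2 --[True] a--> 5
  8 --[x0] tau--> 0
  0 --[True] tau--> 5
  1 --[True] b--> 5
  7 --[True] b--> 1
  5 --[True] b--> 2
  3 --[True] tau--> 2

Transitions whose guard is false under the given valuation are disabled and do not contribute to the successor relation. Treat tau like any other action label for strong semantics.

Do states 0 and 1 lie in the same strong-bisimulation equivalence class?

Compute ~ classes (split until stable):
  round 0: {{0,1,2,3,4,5,6,7,8}}
  round 1: {{0,3,4},{1,7},{2,6},{5},{8}}
  round 2: {{0},{1},{2},{3},{4},{5},{6},{7},{8}}
Fixed point at round 3; 9 class(es).
[0]={0}  [1]={1}

Answer: NOT BISIMILAR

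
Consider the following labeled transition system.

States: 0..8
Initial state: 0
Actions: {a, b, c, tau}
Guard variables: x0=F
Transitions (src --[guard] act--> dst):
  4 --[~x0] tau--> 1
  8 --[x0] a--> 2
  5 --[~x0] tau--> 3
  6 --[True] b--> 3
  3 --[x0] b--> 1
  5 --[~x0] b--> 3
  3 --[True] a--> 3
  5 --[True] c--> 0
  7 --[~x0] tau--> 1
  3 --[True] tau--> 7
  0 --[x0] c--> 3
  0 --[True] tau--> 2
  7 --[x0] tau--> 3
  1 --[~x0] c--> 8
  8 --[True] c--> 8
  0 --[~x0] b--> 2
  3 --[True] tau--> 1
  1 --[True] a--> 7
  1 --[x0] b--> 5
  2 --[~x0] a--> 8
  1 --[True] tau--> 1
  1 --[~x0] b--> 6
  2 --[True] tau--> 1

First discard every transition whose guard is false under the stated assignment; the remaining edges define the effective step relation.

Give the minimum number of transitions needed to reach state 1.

BFS to 1:
  depth 0: {0}
  depth 1: {2}
  depth 2: {1,8}
depth(1)=2, e.g. b·tau

Answer: 2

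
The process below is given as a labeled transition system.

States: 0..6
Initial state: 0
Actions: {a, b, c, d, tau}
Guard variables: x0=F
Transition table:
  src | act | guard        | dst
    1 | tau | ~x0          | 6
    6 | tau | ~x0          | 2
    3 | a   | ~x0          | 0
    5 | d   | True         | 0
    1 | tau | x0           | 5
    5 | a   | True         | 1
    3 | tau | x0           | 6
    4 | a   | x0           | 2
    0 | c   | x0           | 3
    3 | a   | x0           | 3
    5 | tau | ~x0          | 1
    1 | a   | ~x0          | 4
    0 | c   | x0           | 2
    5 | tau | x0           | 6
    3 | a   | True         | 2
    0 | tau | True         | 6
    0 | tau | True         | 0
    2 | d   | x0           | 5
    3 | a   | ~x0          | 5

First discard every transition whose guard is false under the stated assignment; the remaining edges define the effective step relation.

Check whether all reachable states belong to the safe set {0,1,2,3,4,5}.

Safe = {0,1,2,3,4,5}
Reach set: {0,2,6}
  0: safe
  2: safe
  6: VIOLATES
witness against invariant: tau → 6

Answer: INVARIANT VIOLATED at state 6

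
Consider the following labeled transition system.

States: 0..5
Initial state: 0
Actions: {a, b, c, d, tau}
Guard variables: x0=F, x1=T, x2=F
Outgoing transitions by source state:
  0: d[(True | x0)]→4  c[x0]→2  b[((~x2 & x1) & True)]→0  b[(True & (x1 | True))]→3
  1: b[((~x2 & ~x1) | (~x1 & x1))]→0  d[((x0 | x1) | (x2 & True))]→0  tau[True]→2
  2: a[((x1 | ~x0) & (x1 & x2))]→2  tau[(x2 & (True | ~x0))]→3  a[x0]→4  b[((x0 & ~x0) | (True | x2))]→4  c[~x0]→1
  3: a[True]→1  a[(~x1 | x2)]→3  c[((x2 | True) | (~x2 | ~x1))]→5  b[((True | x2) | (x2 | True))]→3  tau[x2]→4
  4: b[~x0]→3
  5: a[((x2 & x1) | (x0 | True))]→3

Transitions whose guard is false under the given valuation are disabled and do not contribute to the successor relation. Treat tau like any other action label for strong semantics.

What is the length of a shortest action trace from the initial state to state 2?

Layered search for 2:
  depth 0: {0}
  depth 1: {3,4}
  depth 2: {1,5}
  depth 3: {2}
first hit 2 at d=3 via b·a·tau

Answer: 3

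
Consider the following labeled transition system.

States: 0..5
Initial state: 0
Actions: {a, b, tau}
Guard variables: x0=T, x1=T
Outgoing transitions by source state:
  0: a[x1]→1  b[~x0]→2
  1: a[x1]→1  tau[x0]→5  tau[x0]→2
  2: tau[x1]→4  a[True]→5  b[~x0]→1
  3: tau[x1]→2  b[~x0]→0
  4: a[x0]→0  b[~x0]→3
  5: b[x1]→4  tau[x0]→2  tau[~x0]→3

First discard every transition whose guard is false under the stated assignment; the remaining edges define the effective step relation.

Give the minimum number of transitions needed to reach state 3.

Breadth-first toward 3:
  L0 = {0}
  L1 = {1}
  L2 = {2,5}
  L3 = {4}
3 never appears.

Answer: UNREACHABLE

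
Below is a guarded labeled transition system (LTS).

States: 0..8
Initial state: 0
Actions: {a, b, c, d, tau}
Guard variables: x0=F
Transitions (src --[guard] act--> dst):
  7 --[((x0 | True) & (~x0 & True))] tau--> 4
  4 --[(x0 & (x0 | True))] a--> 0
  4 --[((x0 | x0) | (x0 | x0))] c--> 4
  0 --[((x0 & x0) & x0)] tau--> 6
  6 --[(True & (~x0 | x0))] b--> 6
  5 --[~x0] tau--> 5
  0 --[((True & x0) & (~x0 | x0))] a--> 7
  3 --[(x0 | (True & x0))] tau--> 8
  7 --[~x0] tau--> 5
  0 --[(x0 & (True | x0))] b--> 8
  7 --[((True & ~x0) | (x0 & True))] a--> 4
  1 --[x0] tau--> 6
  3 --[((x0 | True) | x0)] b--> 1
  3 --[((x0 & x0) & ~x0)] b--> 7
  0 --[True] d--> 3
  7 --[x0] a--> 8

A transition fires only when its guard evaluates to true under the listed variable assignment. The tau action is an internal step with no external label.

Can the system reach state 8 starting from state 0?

Answer: UNREACHABLE

Analysis:
Guard filter leaves 7 enabled edge(s).
Layer 0: {0}
Layer 1: {3}  now seen {0,3}
Layer 2: {1}  now seen {0,1,3}
Reachable = {0,1,3}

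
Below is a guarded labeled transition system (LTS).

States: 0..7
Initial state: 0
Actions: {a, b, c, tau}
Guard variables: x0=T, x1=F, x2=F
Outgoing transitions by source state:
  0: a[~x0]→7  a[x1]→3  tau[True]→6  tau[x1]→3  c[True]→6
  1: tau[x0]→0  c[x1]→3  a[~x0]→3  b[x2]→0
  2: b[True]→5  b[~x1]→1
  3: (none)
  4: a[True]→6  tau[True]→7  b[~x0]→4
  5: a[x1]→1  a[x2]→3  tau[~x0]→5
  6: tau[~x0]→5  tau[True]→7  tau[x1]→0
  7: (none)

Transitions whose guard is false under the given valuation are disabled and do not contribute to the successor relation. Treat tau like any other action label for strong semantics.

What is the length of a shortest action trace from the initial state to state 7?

BFS to 7:
  depth 0: {0}
  depth 1: {6}
  depth 2: {7}
first hit 7 at d=2 via c·tau

Answer: 2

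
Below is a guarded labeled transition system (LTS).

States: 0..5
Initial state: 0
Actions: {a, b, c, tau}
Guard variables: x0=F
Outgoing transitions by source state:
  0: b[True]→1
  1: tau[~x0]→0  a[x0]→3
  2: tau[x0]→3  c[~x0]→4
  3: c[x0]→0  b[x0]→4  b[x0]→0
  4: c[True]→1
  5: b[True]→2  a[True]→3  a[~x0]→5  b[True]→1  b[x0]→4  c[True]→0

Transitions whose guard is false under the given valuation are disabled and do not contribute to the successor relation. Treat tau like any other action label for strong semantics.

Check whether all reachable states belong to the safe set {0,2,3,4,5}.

Safe = {0,2,3,4,5}
R = {0,1}
  0: safe
  1: ✗ unsafe
reach 1 via b — violates

Answer: INVARIANT VIOLATED at state 1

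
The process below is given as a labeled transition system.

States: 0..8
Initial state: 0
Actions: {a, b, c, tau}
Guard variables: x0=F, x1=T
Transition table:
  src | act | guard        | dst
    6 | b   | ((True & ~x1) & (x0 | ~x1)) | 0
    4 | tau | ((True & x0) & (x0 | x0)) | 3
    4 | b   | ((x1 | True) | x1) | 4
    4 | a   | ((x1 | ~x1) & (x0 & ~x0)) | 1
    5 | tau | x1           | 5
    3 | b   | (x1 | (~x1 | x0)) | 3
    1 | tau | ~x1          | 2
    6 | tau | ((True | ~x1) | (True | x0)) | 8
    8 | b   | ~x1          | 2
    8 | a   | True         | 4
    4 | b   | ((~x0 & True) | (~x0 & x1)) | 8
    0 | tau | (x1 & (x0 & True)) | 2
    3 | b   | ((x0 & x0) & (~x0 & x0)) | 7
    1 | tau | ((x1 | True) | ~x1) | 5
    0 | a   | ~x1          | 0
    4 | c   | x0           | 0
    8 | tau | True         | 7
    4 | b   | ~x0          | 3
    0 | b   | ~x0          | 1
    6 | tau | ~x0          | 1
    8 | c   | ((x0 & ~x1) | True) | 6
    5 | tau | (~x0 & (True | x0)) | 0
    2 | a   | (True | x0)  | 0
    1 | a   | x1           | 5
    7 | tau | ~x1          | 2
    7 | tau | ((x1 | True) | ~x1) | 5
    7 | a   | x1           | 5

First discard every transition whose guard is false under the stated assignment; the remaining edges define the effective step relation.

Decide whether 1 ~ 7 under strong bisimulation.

Refine partition for ~:
  π0 = {{0,1,2,3,4,5,6,7,8}}
  π1 = {{0,3,4},{1,7},{2},{5,6},{8}}
  π2 = {{0},{1,7},{2},{3},{4},{5},{6},{8}}
stable after 3 split(s): 8 block(s)
class of 1: {1,7}; class of 7: {1,7}

Answer: BISIMILAR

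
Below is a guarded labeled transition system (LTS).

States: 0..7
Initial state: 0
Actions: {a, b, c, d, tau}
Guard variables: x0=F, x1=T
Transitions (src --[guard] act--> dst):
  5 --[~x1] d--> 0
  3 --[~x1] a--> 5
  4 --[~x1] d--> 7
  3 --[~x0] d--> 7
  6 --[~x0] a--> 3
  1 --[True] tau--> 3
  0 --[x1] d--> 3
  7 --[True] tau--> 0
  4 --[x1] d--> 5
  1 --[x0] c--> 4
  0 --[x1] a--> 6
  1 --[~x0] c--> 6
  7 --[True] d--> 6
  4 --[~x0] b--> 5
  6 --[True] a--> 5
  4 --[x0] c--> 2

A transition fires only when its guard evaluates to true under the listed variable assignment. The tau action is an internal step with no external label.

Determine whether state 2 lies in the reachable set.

Answer: UNREACHABLE

Trace:
11 transition(s) survive guard evaluation.
L0 = {0}
L1 = {3,6}  total {0,3,6}
L2 = {5,7}  total {0,3,5,6,7}
Reachable = {0,3,5,6,7}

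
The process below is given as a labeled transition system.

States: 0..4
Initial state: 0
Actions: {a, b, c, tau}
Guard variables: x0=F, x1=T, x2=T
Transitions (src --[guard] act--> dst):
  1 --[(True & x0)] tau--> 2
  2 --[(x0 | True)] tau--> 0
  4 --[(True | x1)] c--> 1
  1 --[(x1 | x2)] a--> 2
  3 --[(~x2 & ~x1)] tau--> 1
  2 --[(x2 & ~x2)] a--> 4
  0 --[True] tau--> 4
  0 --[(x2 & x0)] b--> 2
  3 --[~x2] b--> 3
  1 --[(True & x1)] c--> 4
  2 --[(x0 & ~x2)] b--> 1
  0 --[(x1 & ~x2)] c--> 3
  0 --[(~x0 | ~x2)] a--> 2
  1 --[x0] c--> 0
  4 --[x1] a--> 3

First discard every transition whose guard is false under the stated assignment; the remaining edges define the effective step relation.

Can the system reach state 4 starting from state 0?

Answer: REACHABLE

Trace:
After dropping false guards: 7 live edges.
L0 = {0}
L1 = {2,4}  now seen {0,2,4}
L2 = {1,3}  now seen {0,1,2,3,4}
Reachable = {0,1,2,3,4}
Path to 4: tau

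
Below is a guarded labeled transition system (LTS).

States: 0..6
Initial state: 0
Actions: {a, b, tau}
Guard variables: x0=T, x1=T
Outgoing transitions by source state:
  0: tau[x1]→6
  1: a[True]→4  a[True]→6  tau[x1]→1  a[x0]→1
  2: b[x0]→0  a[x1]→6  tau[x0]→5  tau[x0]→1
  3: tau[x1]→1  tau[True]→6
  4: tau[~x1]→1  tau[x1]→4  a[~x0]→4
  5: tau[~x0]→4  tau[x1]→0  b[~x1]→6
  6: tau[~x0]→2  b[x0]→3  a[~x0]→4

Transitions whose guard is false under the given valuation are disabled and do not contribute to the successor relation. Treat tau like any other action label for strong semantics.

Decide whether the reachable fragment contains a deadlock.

R = {0,1,3,4,6}
  0: tau→6  [1 exit(s)]
  1: a→1  a→4  a→6  tau→1  [4 exit(s)]
  3: tau→1  tau→6  [2 exit(s)]
  4: tau→4  [1 exit(s)]
  6: b→3  [1 exit(s)]

Answer: DEADLOCK-FREE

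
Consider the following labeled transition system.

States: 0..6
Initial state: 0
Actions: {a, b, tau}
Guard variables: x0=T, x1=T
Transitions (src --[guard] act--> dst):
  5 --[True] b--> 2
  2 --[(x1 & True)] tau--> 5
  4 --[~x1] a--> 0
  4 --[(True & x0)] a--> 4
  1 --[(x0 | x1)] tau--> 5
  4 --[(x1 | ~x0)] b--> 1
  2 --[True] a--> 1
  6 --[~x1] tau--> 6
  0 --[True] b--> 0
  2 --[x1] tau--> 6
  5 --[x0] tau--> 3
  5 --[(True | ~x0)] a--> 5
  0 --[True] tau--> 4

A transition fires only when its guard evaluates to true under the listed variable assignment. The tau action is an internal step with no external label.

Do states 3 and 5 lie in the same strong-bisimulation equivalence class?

Answer: NOT BISIMILAR

Working:
Compute ~ classes (split until stable):
  round 0: {{0,1,2,3,4,5,6}}
  round 1: {{0},{1},{2},{3,6},{4},{5}}
6 equivalence class(es) (converged in 2)
3∈{3,6}, 5∈{5}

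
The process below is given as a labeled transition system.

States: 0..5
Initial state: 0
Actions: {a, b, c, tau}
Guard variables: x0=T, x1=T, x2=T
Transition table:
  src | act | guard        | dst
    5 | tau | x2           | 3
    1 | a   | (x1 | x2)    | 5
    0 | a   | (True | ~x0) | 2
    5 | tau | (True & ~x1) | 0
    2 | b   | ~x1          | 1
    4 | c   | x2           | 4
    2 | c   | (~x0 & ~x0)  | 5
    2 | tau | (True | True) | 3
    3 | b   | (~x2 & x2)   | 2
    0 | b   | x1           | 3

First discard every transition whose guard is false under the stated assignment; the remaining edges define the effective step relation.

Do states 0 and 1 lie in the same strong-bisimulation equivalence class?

Answer: NOT BISIMILAR

Analysis:
Bisimulation quotient by refinement:
  π0 = {{0,1,2,3,4,5}}
  π1 = {{0},{1},{2,5},{3},{4}}
5 equivalence class(es) (converged in 2)
0∈{0}, 1∈{1}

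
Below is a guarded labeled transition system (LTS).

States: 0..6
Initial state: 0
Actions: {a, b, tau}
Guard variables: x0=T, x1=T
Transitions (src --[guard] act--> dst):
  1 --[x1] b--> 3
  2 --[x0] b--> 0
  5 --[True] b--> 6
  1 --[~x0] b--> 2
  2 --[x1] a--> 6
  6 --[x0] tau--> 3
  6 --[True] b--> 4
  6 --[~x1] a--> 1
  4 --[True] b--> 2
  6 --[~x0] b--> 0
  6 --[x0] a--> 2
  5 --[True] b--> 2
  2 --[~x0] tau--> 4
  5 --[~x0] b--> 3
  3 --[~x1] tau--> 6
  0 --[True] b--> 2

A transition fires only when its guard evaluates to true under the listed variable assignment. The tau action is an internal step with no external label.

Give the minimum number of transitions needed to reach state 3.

Answer: 3

Trace:
Layered search for 3:
  L0 = {0}
  L1 = {2}
  L2 = {6}
  L3 = {3,4}
depth(3)=3, e.g. b·a·tau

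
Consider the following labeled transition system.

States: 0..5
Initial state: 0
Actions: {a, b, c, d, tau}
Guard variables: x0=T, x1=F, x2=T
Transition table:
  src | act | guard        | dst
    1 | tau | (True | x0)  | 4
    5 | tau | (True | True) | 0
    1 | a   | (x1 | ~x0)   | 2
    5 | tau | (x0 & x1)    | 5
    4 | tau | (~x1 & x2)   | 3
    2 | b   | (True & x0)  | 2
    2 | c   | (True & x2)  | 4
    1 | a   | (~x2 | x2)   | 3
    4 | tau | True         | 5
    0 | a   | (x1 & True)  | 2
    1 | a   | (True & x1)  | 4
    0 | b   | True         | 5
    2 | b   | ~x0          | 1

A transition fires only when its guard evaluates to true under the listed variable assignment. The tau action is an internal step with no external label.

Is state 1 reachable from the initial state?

After dropping false guards: 8 live edges.
L0 = {0}
L1 = {5}  total {0,5}
Reach set: {0,5}

Answer: UNREACHABLE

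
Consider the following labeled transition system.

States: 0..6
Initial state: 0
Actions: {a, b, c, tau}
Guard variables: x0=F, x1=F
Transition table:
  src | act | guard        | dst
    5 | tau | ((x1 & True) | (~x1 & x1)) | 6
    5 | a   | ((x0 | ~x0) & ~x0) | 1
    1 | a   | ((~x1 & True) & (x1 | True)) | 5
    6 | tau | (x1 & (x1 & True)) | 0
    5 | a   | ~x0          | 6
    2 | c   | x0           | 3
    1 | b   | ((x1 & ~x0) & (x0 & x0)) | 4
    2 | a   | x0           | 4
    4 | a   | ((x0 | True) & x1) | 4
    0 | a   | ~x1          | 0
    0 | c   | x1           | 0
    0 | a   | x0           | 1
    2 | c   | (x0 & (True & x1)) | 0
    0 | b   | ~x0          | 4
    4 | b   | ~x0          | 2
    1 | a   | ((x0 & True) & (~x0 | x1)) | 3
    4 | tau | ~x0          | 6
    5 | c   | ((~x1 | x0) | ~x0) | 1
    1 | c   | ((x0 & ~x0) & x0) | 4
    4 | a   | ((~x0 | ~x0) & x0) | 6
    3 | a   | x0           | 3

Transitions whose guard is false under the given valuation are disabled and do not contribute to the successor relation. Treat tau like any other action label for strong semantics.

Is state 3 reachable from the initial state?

Answer: UNREACHABLE

Analysis:
After dropping false guards: 8 live edges.
L0 = {0}
L1 = {4}  total {0,4}
L2 = {2,6}  total {0,2,4,6}
R = {0,2,4,6}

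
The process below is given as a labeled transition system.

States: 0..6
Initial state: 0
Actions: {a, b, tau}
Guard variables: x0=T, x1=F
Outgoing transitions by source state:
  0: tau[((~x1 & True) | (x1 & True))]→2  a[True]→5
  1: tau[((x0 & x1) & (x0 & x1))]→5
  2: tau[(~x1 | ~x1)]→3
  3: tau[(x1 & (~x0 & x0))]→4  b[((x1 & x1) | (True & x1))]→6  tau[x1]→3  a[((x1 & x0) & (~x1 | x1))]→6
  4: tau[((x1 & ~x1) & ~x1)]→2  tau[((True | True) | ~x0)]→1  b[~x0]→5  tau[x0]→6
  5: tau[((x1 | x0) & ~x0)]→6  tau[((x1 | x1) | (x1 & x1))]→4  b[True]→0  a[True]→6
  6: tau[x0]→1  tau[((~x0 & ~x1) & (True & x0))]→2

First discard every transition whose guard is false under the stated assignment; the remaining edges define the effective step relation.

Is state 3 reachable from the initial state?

8 transition(s) survive guard evaluation.
depth 0: {0}
depth 1: {2,5}  now seen {0,2,5}
depth 2: {3,6}  now seen {0,2,3,5,6}
depth 3: {1}  now seen {0,1,2,3,5,6}
R = {0,1,2,3,5,6}
Path to 3: tau·tau

Answer: REACHABLE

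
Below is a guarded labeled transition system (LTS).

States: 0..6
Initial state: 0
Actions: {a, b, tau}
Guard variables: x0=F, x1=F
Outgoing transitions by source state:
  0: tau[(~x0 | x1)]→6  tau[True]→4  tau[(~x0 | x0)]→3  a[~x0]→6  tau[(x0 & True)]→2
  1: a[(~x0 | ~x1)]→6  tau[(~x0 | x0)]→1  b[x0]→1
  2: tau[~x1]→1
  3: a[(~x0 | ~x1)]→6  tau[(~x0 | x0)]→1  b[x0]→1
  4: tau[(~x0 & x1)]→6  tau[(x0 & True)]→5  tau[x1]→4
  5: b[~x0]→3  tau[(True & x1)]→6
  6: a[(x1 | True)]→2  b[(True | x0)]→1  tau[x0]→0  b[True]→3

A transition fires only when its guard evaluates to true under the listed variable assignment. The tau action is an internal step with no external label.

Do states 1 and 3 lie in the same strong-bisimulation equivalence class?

Bisimulation quotient by refinement:
  π0 = {{0,1,2,3,4,5,6}}
  π1 = {{0,1,3},{2},{4},{5},{6}}
  π2 = {{0},{1,3},{2},{4},{5},{6}}
6 equivalence class(es) (converged in 3)
class of 1: {1,3}; class of 3: {1,3}

Answer: BISIMILAR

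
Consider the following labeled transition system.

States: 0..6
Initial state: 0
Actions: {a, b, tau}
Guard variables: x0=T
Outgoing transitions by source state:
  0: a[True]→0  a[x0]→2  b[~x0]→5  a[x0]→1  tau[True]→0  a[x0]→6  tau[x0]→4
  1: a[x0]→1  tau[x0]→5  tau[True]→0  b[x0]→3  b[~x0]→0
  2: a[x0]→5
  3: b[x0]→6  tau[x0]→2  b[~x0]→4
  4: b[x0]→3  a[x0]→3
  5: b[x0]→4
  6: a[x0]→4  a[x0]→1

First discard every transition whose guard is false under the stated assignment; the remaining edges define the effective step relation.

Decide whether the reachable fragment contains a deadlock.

Reach set: {0,1,2,3,4,5,6}
  0: a→0  a→1  a→2  a→6  tau→0  tau→4  [6 out]
  1: a→1  b→3  tau→0  tau→5  [4 out]
  2: a→5  [1 out]
  3: b→6  tau→2  [2 out]
  4: a→3  b→3  [2 out]
  5: b→4  [1 out]
  6: a→1  a→4  [2 out]

Answer: DEADLOCK-FREE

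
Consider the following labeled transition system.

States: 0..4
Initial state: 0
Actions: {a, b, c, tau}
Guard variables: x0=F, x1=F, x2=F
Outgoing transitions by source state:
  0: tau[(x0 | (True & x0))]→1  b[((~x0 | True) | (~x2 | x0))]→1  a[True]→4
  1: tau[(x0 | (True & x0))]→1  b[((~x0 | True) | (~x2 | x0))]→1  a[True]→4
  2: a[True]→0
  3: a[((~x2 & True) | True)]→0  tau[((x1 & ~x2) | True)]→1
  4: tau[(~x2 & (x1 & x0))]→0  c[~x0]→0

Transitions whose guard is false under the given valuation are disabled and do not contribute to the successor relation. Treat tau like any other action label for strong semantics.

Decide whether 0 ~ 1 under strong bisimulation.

Answer: BISIMILAR

Analysis:
Refine partition for ~:
  π0 = {{0,1,2,3,4}}
  π1 = {{0,1},{2},{3},{4}}
Fixed point at round 2; 4 class(es).
[0]={0,1}  [1]={0,1}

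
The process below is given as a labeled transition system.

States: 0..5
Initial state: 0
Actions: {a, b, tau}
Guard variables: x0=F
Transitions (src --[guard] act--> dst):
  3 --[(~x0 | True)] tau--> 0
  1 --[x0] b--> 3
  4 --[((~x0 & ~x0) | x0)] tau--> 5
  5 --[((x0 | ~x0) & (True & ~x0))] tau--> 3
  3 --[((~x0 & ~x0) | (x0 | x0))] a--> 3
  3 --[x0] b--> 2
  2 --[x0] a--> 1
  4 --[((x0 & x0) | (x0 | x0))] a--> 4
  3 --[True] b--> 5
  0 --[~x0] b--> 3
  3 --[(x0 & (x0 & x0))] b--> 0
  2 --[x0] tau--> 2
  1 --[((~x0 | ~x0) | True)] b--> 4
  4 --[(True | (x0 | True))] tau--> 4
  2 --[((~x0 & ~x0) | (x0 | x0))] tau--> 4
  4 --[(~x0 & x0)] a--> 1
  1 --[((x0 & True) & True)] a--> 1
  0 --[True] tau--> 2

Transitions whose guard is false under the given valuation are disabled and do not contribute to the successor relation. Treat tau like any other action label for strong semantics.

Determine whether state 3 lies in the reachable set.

Guard filter leaves 10 enabled edge(s).
Layer 0: {0}
Layer 1: {2,3}  cumulative {0,2,3}
Layer 2: {4,5}  cumulative {0,2,3,4,5}
Reachable = {0,2,3,4,5}
witness 3: b

Answer: REACHABLE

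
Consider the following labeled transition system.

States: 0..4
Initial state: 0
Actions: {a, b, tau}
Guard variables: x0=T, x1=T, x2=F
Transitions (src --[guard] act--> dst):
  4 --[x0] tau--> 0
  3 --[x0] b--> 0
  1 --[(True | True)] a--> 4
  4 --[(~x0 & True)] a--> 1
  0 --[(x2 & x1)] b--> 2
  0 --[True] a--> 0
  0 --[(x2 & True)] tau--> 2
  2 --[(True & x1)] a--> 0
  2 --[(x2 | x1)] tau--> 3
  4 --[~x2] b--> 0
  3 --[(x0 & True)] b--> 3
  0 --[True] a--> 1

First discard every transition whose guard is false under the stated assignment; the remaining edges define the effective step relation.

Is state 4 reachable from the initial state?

Guard filter leaves 9 enabled edge(s).
depth 0: {0}
depth 1: {1}  cumulative {0,1}
depth 2: {4}  cumulative {0,1,4}
R = {0,1,4}
Path to 4: a·a

Answer: REACHABLE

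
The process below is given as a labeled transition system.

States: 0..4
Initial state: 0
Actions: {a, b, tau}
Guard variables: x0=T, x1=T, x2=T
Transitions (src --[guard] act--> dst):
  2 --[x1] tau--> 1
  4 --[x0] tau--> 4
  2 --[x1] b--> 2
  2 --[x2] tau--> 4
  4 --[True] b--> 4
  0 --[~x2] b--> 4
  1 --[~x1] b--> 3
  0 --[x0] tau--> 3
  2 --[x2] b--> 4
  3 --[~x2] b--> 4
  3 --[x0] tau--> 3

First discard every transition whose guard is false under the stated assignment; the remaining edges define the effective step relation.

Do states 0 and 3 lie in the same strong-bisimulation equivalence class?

Refine partition for ~:
  round 0: {{0,1,2,3,4}}
  round 1: {{0,3},{1},{2,4}}
  round 2: {{0,3},{1},{2},{4}}
4 equivalence class(es) (converged in 3)
0∈{0,3}, 3∈{0,3}

Answer: BISIMILAR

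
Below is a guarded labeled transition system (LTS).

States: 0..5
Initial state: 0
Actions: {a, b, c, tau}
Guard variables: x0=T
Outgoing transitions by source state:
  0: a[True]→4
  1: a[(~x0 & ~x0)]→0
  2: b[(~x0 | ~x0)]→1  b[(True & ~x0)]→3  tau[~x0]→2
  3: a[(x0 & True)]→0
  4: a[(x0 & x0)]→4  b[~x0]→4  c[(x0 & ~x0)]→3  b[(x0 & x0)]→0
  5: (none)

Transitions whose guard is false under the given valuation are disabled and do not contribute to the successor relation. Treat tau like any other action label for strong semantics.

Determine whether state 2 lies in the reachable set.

Guard filter leaves 4 enabled edge(s).
L0 = {0}
L1 = {4}  cumulative {0,4}
R = {0,4}

Answer: UNREACHABLE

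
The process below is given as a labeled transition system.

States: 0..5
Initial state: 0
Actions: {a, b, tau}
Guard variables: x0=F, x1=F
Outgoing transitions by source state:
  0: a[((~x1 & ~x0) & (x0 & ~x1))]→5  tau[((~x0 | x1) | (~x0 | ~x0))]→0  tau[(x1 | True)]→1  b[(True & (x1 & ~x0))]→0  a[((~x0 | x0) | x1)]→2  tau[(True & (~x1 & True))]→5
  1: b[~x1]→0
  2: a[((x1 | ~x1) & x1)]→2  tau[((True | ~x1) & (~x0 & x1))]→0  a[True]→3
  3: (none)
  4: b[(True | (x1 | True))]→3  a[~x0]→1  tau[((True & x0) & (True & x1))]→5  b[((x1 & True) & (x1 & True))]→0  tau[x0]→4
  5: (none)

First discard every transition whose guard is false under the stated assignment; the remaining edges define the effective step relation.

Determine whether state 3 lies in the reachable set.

Answer: REACHABLE

Working:
Guard filter leaves 8 enabled edge(s).
Layer 0: {0}
Layer 1: {1,2,5}  total {0,1,2,5}
Layer 2: {3}  total {0,1,2,3,5}
Reach set: {0,1,2,3,5}
witness 3: a·a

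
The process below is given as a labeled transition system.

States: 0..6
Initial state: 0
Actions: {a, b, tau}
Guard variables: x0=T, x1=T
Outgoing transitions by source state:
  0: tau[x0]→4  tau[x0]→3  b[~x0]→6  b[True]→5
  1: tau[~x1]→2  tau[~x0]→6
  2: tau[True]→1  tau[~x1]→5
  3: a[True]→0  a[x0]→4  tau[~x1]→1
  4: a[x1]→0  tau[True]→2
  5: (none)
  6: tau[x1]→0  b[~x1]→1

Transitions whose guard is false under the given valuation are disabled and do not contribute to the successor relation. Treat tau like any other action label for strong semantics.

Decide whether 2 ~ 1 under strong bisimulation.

Answer: NOT BISIMILAR

Trace:
Bisimulation quotient by refinement:
  P[0] = {{0,1,2,3,4,5,6}}
  P[1] = {{0},{1,5},{2,6},{3},{4}}
  P[2] = {{0},{1,5},{2},{3},{4},{6}}
6 equivalence class(es) (converged in 3)
[2]={2}  [1]={1,5}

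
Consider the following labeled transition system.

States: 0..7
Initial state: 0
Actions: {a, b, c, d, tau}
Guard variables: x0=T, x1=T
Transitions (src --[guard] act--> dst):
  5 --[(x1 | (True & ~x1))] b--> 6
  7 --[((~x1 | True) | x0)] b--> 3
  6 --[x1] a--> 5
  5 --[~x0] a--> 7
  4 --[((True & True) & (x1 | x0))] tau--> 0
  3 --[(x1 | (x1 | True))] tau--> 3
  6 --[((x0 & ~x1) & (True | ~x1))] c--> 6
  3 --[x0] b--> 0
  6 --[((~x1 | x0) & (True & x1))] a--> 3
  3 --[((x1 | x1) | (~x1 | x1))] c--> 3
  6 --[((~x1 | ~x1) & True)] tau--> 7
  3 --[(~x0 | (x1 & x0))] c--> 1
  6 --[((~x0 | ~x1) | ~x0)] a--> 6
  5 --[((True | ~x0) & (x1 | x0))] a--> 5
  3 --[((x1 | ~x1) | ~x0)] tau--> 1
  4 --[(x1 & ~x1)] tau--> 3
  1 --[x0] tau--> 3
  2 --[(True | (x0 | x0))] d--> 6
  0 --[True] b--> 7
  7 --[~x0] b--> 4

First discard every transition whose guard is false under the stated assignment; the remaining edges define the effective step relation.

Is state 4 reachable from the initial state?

Answer: UNREACHABLE

Working:
After dropping false guards: 14 live edges.
L0 = {0}
L1 = {7}  now seen {0,7}
L2 = {3}  now seen {0,3,7}
L3 = {1}  now seen {0,1,3,7}
Reachable = {0,1,3,7}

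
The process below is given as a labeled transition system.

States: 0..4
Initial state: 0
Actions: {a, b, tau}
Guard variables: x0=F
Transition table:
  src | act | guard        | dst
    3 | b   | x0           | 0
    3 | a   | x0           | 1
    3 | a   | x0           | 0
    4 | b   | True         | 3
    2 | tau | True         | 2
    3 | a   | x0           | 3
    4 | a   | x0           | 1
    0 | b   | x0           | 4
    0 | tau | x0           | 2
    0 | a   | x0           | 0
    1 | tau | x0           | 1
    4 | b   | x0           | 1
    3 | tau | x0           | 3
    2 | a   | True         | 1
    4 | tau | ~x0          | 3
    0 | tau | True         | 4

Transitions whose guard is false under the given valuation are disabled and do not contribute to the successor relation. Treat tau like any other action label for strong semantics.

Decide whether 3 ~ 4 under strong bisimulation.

Answer: NOT BISIMILAR

Analysis:
Refine partition for ~:
  P[0] = {{0,1,2,3,4}}
  P[1] = {{0},{1,3},{2},{4}}
4 equivalence class(es) (converged in 2)
[3]={1,3}  [4]={4}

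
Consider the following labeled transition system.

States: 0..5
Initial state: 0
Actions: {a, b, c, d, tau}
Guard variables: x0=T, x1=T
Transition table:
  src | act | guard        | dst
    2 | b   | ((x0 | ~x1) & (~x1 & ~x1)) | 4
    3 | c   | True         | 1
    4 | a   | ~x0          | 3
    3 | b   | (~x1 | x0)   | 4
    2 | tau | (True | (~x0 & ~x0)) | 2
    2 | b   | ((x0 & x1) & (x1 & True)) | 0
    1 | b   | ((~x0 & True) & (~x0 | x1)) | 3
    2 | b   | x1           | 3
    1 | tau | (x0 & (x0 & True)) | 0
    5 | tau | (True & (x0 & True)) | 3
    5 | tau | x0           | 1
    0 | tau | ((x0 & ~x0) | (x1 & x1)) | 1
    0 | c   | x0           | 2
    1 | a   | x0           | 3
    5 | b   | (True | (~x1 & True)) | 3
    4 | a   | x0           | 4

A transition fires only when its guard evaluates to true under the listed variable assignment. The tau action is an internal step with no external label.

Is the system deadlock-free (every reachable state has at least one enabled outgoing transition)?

R = {0,1,2,3,4}
  0: c→2  tau→1  [deg 2]
  1: a→3  tau→0  [deg 2]
  2: b→0  b→3  tau→2  [deg 3]
  3: b→4  c→1  [deg 2]
  4: a→4  [deg 1]

Answer: DEADLOCK-FREE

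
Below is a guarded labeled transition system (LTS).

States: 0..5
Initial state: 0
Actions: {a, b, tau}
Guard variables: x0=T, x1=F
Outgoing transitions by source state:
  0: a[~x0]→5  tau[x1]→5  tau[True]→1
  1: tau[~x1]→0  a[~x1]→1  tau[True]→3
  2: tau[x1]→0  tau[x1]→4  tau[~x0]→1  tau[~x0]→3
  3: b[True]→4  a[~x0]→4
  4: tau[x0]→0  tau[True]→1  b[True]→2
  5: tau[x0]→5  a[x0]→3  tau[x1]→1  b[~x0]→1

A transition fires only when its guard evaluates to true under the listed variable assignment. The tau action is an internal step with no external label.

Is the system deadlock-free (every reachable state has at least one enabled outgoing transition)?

R = {0,1,2,3,4}
  0: tau→1  [deg 1]
  1: a→1  tau→0  tau→3  [deg 3]
  2: ∅  [no exit]
  3: b→4  [deg 1]
  4: b→2  tau→0  tau→1  [deg 3]
witness 2: tau·tau·b·b

Answer: DEADLOCK at state 2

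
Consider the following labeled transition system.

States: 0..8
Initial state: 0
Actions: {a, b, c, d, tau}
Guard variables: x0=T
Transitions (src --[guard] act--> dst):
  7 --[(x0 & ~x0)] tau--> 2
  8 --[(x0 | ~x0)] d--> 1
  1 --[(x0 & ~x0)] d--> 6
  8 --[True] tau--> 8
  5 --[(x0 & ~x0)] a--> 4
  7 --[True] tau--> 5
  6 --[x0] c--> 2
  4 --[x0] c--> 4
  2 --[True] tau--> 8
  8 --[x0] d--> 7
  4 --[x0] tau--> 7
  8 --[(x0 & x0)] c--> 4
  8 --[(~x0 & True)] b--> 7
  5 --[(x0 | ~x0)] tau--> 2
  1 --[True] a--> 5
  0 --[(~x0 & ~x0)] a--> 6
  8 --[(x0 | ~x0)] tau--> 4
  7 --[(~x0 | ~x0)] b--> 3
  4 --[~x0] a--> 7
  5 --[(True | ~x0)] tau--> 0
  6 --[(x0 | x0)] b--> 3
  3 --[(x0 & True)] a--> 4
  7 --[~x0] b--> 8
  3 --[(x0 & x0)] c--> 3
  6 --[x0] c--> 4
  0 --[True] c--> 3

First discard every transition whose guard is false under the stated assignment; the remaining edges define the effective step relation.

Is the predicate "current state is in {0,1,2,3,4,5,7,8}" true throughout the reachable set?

Inv-set: {0,1,2,3,4,5,7,8}
Reachable = {0,1,2,3,4,5,7,8}
  0: ✓
  1: ✓
  2: ✓
  3: ✓
  4: ✓
  5: ✓
  7: ✓
  8: ✓

Answer: INVARIANT HOLDS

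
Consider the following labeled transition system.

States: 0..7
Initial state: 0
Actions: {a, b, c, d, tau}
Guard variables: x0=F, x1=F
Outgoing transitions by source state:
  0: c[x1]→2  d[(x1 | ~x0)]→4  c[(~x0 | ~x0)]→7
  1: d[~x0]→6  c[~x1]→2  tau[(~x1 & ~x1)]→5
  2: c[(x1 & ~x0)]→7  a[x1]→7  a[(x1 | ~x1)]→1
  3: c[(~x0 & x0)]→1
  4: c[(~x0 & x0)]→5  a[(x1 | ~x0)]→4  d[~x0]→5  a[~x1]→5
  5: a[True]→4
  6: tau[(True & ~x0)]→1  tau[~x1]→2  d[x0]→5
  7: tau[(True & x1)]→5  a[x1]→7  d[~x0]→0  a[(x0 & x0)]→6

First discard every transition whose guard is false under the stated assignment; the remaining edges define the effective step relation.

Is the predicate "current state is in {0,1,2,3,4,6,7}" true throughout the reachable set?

Safe = {0,1,2,3,4,6,7}
R = {0,4,5,7}
  0: ok
  4: ok
  5: VIOLATES
  7: ok
reach 5 via d·a — violates

Answer: INVARIANT VIOLATED at state 5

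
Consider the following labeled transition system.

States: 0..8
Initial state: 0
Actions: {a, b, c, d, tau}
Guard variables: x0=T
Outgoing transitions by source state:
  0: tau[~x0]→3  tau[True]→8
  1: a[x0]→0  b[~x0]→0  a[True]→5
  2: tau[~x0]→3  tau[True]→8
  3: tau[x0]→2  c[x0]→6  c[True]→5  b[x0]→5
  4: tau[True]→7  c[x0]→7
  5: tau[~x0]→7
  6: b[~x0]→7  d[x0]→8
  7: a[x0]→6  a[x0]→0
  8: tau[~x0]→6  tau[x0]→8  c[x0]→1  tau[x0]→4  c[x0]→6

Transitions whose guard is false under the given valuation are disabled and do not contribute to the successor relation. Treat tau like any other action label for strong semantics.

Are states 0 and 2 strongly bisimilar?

Bisimulation quotient by refinement:
  P[0] = {{0,1,2,3,4,5,6,7,8}}
  P[1] = {{0,2},{1,7},{3},{4,8},{5},{6}}
  P[2] = {{0,2},{1},{3},{4},{5},{6},{7},{8}}
8 equivalence class(es) (converged in 3)
class of 0: {0,2}; class of 2: {0,2}

Answer: BISIMILAR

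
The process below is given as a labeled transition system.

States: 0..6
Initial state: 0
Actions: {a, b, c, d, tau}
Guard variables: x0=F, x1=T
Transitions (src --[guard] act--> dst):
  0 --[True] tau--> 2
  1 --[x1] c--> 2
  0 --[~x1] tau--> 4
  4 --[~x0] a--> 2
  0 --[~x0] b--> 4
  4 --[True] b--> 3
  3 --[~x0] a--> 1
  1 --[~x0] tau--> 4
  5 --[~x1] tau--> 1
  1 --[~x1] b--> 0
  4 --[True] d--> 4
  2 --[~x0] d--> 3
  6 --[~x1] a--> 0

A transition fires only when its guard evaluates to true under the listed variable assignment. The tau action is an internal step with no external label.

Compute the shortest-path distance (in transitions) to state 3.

Answer: 2

Working:
Layered search for 3:
  Layer 0: {0}
  Layer 1: {2,4}
  Layer 2: {3}
first hit 3 at d=2 via b·b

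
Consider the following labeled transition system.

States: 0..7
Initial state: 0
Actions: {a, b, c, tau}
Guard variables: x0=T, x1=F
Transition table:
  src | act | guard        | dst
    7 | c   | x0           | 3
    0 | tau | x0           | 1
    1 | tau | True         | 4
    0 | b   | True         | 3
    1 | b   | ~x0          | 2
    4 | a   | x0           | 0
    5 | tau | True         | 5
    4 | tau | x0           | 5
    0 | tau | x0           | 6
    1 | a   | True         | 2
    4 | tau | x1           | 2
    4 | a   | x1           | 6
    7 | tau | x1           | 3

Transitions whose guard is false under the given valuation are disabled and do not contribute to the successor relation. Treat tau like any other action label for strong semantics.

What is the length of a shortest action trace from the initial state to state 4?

Layered search for 4:
  L0 = {0}
  L1 = {1,3,6}
  L2 = {2,4}
4 enters at depth 2; path tau·tau

Answer: 2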